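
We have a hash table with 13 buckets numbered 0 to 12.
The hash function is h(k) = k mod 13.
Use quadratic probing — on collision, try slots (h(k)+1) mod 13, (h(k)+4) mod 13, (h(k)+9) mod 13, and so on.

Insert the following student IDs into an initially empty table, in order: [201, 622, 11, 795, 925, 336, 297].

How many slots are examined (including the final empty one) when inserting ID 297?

Insert 201: h=6, slot 6 empty → index 6.
Insert 622: h=11, slot 11 empty → index 11.
Insert 11: h=11, slot 11 occupied → index 12.
Insert 795: h=2, slot 2 empty → index 2.
Insert 925: h=2, slot 2 occupied → index 3.
Insert 336: h=11, slots 11,12,2 occupied → index 7.
Insert 297: h=11, slots 11,12,2,7 occupied → index 1.
Table: [—, 297, 795, 925, —, —, 201, 336, —, —, —, 622, 11]

5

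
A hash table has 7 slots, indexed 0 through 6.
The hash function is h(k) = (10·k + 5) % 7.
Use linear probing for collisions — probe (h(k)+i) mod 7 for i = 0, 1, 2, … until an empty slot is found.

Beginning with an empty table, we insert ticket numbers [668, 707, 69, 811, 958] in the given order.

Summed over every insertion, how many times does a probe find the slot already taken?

3

668: h=0 => slot 0
707: h=5 => slot 5
69: h=2 => slot 2
811: h=2, probe 2,3 => slot 3
958: h=2, probe 2,3,4 => slot 4
Table: [668, _, 69, 811, 958, 707, _]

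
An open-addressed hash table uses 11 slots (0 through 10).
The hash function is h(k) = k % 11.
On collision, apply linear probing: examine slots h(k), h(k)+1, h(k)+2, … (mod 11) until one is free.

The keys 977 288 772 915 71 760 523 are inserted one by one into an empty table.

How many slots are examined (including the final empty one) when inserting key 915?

3

Insert 977: h=9, slot 9 empty -> index 9.
Insert 288: h=2, slot 2 empty -> index 2.
Insert 772: h=2, slot 2 occupied -> index 3.
Insert 915: h=2, slots 2,3 occupied -> index 4.
Insert 71: h=5, slot 5 empty -> index 5.
Insert 760: h=1, slot 1 empty -> index 1.
Insert 523: h=6, slot 6 empty -> index 6.
Table: [_, 760, 288, 772, 915, 71, 523, _, _, 977, _]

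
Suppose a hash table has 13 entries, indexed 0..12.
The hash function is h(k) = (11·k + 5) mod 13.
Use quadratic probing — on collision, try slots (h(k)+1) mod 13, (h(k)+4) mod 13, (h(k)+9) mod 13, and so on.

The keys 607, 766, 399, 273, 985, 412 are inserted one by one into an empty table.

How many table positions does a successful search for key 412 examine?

3

607: h=0 => slot 0
766: h=7 => slot 7
399: h=0, probe 0,1 => slot 1
273: h=5 => slot 5
985: h=11 => slot 11
412: h=0, probe 0,1,4 => slot 4
Table: [607, 399, ., ., 412, 273, ., 766, ., ., ., 985, .]
Lookup 412: h=0, probe 0,1,4 → found at 4.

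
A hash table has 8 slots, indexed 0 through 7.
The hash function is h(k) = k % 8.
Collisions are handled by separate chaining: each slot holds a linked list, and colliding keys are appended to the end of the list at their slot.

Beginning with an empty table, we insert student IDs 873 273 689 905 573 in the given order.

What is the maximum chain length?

Insert 873: h=1, bucket 1 empty → new chain.
Insert 273: h=1, bucket 1 nonempty → append to chain.
Insert 689: h=1, bucket 1 nonempty → append to chain.
Insert 905: h=1, bucket 1 nonempty → append to chain.
Insert 573: h=5, bucket 5 empty → new chain.
Final buckets:
0: -
1: 873 -> 273 -> 689 -> 905
2: -
3: -
4: -
5: 573
6: -
7: -

4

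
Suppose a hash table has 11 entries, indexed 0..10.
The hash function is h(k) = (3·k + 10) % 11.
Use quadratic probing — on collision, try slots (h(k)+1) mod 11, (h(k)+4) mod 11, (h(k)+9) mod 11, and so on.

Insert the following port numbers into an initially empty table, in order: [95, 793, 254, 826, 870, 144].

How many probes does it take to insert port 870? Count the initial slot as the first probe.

95: h=9 → slot 9
793: h=2 → slot 2
254: h=2, probe 2,3 → slot 3
826: h=2, probe 2,3,6 → slot 6
870: h=2, probe 2,3,6,0 → slot 0
144: h=2, probe 2,3,6,0,7 → slot 7
Table: [870, ∅, 793, 254, ∅, ∅, 826, 144, ∅, 95, ∅]

4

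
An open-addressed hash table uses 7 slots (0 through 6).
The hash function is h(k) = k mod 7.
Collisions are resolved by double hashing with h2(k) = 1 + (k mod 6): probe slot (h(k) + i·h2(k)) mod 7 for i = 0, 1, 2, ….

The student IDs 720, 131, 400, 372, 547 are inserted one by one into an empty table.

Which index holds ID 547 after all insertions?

3

720 hashes to 6; slot 6 is free -> place at 6.
131 hashes to 5; slot 5 is free -> place at 5.
400 hashes to 1; slot 1 is free -> place at 1.
372 hashes to 1, h2=1; 1 taken -> place at 2.
547 hashes to 1, h2=2; 1 taken -> place at 3.
Table: [_, 400, 372, 547, _, 131, 720]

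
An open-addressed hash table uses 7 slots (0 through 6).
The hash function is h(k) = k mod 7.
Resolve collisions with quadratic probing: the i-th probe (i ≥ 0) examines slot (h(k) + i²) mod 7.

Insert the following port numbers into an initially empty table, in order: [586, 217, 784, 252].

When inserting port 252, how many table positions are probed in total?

586: h=5 => slot 5
217: h=0 => slot 0
784: h=0, probe 0,1 => slot 1
252: h=0, probe 0,1,4 => slot 4
Table: [217, 784, ∅, ∅, 252, 586, ∅]

3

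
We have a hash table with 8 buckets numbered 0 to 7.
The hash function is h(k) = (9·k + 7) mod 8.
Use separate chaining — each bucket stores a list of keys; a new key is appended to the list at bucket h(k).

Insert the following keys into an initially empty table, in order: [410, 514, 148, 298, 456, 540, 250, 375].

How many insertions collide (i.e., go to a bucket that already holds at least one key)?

4

Insert 410: h=1, bucket 1 empty → new chain.
Insert 514: h=1, bucket 1 nonempty → append to chain.
Insert 148: h=3, bucket 3 empty → new chain.
Insert 298: h=1, bucket 1 nonempty → append to chain.
Insert 456: h=7, bucket 7 empty → new chain.
Insert 540: h=3, bucket 3 nonempty → append to chain.
Insert 250: h=1, bucket 1 nonempty → append to chain.
Insert 375: h=6, bucket 6 empty → new chain.
Final buckets:
0: -
1: 410 -> 514 -> 298 -> 250
2: -
3: 148 -> 540
4: -
5: -
6: 375
7: 456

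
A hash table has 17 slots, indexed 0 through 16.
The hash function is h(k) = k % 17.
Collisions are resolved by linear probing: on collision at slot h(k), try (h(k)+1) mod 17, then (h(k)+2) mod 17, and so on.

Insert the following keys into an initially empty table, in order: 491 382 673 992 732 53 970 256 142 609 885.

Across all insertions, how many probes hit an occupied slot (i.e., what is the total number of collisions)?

10

491 hashes to 15; slot 15 is free => place at 15.
382 hashes to 8; slot 8 is free => place at 8.
673 hashes to 10; slot 10 is free => place at 10.
992 hashes to 6; slot 6 is free => place at 6.
732 hashes to 1; slot 1 is free => place at 1.
53 hashes to 2; slot 2 is free => place at 2.
970 hashes to 1; 1,2 taken => place at 3.
256 hashes to 1; 1,2,3 taken => place at 4.
142 hashes to 6; 6 taken => place at 7.
609 hashes to 14; slot 14 is free => place at 14.
885 hashes to 1; 1,2,3,4 taken => place at 5.
Table: [—, 732, 53, 970, 256, 885, 992, 142, 382, —, 673, —, —, —, 609, 491, —]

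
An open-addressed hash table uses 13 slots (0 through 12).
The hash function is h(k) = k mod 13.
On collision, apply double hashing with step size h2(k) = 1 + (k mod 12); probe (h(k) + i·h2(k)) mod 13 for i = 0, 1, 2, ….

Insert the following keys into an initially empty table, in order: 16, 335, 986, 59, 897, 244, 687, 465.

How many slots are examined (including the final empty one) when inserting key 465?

16: h=3 => slot 3
335: h=10 => slot 10
986: h=11 => slot 11
59: h=7 => slot 7
897: h=0 => slot 0
244: h=10, h2=5, probe 10,2 => slot 2
687: h=11, h2=4, probe 11,2,6 => slot 6
465: h=10, h2=10, probe 10,7,4 => slot 4
Table: [897, _, 244, 16, 465, _, 687, 59, _, _, 335, 986, _]

3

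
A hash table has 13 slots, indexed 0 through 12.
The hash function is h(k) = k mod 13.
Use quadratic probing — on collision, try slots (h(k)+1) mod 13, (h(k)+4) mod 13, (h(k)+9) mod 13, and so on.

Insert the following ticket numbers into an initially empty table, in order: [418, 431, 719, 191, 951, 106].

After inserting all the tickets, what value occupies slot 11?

106

418 hashes to 2; slot 2 is free → place at 2.
431 hashes to 2; 2 taken → place at 3.
719 hashes to 4; slot 4 is free → place at 4.
191 hashes to 9; slot 9 is free → place at 9.
951 hashes to 2; 2,3 taken → place at 6.
106 hashes to 2; 2,3,6 taken → place at 11.
Table: [—, —, 418, 431, 719, —, 951, —, —, 191, —, 106, —]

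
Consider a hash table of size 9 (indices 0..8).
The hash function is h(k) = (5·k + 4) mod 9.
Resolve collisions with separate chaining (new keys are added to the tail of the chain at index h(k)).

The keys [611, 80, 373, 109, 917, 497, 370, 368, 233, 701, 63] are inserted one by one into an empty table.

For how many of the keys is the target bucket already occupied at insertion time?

6

Insert 611: h=8, bucket 8 empty → new chain.
Insert 80: h=8, bucket 8 nonempty → append to chain.
Insert 373: h=6, bucket 6 empty → new chain.
Insert 109: h=0, bucket 0 empty → new chain.
Insert 917: h=8, bucket 8 nonempty → append to chain.
Insert 497: h=5, bucket 5 empty → new chain.
Insert 370: h=0, bucket 0 nonempty → append to chain.
Insert 368: h=8, bucket 8 nonempty → append to chain.
Insert 233: h=8, bucket 8 nonempty → append to chain.
Insert 701: h=8, bucket 8 nonempty → append to chain.
Insert 63: h=4, bucket 4 empty → new chain.
Final buckets:
0: 109 -> 370
1: -
2: -
3: -
4: 63
5: 497
6: 373
7: -
8: 611 -> 80 -> 917 -> 368 -> 233 -> 701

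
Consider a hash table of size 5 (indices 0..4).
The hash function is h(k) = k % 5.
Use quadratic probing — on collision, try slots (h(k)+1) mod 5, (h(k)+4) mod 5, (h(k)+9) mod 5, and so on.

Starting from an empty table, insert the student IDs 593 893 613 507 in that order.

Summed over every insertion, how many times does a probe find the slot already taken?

5

593: h=3 → slot 3
893: h=3, probe 3,4 → slot 4
613: h=3, probe 3,4,2 → slot 2
507: h=2, probe 2,3,1 → slot 1
Table: [—, 507, 613, 593, 893]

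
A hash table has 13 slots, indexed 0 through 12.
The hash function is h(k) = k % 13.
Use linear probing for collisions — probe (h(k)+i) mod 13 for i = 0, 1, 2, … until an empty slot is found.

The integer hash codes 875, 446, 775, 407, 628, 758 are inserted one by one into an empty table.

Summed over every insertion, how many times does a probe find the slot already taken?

875: h=4 -> slot 4
446: h=4, probe 4,5 -> slot 5
775: h=8 -> slot 8
407: h=4, probe 4,5,6 -> slot 6
628: h=4, probe 4,5,6,7 -> slot 7
758: h=4, probe 4,5,6,7,8,9 -> slot 9
Table: [., ., ., ., 875, 446, 407, 628, 775, 758, ., ., .]

11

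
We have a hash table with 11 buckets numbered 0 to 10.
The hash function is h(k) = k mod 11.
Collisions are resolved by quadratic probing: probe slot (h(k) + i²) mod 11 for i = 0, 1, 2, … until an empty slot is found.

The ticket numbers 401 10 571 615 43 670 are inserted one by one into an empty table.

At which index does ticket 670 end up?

4

401 hashes to 5; slot 5 is free -> place at 5.
10 hashes to 10; slot 10 is free -> place at 10.
571 hashes to 10; 10 taken -> place at 0.
615 hashes to 10; 10,0 taken -> place at 3.
43 hashes to 10; 10,0,3 taken -> place at 8.
670 hashes to 10; 10,0,3,8 taken -> place at 4.
Table: [571, _, _, 615, 670, 401, _, _, 43, _, 10]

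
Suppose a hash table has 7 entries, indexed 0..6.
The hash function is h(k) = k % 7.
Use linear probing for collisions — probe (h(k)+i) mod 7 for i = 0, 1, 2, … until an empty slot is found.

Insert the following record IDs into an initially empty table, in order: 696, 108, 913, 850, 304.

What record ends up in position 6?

850

696 hashes to 3; slot 3 is free → place at 3.
108 hashes to 3; 3 taken → place at 4.
913 hashes to 3; 3,4 taken → place at 5.
850 hashes to 3; 3,4,5 taken → place at 6.
304 hashes to 3; 3,4,5,6 taken → place at 0.
Table: [304, -, -, 696, 108, 913, 850]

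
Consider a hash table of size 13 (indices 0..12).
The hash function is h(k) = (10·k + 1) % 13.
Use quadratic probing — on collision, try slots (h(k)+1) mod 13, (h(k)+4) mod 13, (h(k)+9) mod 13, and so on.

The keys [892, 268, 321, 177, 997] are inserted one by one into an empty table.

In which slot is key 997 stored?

Insert 892: h=3, slot 3 empty → index 3.
Insert 268: h=3, slot 3 occupied → index 4.
Insert 321: h=0, slot 0 empty → index 0.
Insert 177: h=3, slots 3,4 occupied → index 7.
Insert 997: h=0, slot 0 occupied → index 1.
Table: [321, 997, —, 892, 268, —, —, 177, —, —, —, —, —]

1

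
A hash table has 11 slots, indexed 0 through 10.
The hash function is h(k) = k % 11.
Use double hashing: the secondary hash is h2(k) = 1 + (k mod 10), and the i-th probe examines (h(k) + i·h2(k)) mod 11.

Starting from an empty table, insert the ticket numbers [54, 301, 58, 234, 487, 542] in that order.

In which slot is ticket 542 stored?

Insert 54: h=10, slot 10 empty → index 10.
Insert 301: h=4, slot 4 empty → index 4.
Insert 58: h=3, slot 3 empty → index 3.
Insert 234: h=3, h2=5, slot 3 occupied → index 8.
Insert 487: h=3, h2=8, slot 3 occupied → index 0.
Insert 542: h=3, h2=3, slot 3 occupied → index 6.
Table: [487, —, —, 58, 301, —, 542, —, 234, —, 54]

6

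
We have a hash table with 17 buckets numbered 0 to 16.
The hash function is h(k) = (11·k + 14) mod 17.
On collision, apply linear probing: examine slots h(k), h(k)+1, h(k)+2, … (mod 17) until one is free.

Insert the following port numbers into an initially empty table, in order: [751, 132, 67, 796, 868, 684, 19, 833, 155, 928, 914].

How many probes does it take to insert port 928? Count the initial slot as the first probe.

2

Insert 751: h=13, slot 13 empty → index 13.
Insert 132: h=4, slot 4 empty → index 4.
Insert 67: h=3, slot 3 empty → index 3.
Insert 796: h=15, slot 15 empty → index 15.
Insert 868: h=8, slot 8 empty → index 8.
Insert 684: h=7, slot 7 empty → index 7.
Insert 19: h=2, slot 2 empty → index 2.
Insert 833: h=14, slot 14 empty → index 14.
Insert 155: h=2, slots 2,3,4 occupied → index 5.
Insert 928: h=5, slot 5 occupied → index 6.
Insert 914: h=4, slots 4,5,6,7,8 occupied → index 9.
Table: [—, —, 19, 67, 132, 155, 928, 684, 868, 914, —, —, —, 751, 833, 796, —]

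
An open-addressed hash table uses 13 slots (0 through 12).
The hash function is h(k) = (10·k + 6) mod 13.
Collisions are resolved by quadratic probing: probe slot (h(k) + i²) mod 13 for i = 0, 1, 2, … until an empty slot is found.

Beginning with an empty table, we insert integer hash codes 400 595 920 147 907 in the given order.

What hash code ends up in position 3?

Insert 400: h=2, slot 2 empty -> index 2.
Insert 595: h=2, slot 2 occupied -> index 3.
Insert 920: h=2, slots 2,3 occupied -> index 6.
Insert 147: h=7, slot 7 empty -> index 7.
Insert 907: h=2, slots 2,3,6 occupied -> index 11.
Table: [_, _, 400, 595, _, _, 920, 147, _, _, _, 907, _]

595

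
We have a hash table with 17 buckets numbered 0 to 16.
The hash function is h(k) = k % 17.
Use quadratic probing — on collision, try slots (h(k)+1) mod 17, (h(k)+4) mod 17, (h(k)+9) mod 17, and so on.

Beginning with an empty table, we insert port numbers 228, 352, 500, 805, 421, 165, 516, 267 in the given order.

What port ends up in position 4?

267

Insert 228: h=7, slot 7 empty => index 7.
Insert 352: h=12, slot 12 empty => index 12.
Insert 500: h=7, slot 7 occupied => index 8.
Insert 805: h=6, slot 6 empty => index 6.
Insert 421: h=13, slot 13 empty => index 13.
Insert 165: h=12, slots 12,13 occupied => index 16.
Insert 516: h=6, slots 6,7 occupied => index 10.
Insert 267: h=12, slots 12,13,16 occupied => index 4.
Table: [—, —, —, —, 267, —, 805, 228, 500, —, 516, —, 352, 421, —, —, 165]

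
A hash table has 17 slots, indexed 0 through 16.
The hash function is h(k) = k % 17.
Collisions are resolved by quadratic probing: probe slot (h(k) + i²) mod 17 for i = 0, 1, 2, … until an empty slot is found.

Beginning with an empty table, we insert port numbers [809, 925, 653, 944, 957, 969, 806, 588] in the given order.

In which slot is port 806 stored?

809 hashes to 10; slot 10 is free -> place at 10.
925 hashes to 7; slot 7 is free -> place at 7.
653 hashes to 7; 7 taken -> place at 8.
944 hashes to 9; slot 9 is free -> place at 9.
957 hashes to 5; slot 5 is free -> place at 5.
969 hashes to 0; slot 0 is free -> place at 0.
806 hashes to 7; 7,8 taken -> place at 11.
588 hashes to 10; 10,11 taken -> place at 14.
Table: [969, ., ., ., ., 957, ., 925, 653, 944, 809, 806, ., ., 588, ., .]

11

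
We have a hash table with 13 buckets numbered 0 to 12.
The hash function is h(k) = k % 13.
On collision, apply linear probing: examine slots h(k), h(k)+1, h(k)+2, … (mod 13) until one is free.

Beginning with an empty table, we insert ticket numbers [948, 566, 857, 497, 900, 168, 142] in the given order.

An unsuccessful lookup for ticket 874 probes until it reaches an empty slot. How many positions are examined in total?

948: h=12 => slot 12
566: h=7 => slot 7
857: h=12, probe 12,0 => slot 0
497: h=3 => slot 3
900: h=3, probe 3,4 => slot 4
168: h=12, probe 12,0,1 => slot 1
142: h=12, probe 12,0,1,2 => slot 2
Table: [857, 168, 142, 497, 900, _, _, 566, _, _, _, _, 948]
Lookup 874: h=3, probe 3,4,5 → slot 5 empty, not found.

3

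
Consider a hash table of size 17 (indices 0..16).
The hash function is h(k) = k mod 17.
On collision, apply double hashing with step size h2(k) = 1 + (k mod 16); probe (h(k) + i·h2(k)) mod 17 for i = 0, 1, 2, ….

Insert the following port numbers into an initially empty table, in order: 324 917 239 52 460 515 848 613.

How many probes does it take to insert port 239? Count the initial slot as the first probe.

2

324 hashes to 1; slot 1 is free → place at 1.
917 hashes to 16; slot 16 is free → place at 16.
239 hashes to 1, h2=16; 1 taken → place at 0.
52 hashes to 1, h2=5; 1 taken → place at 6.
460 hashes to 1, h2=13; 1 taken → place at 14.
515 hashes to 5; slot 5 is free → place at 5.
848 hashes to 15; slot 15 is free → place at 15.
613 hashes to 1, h2=6; 1 taken → place at 7.
Table: [239, 324, -, -, -, 515, 52, 613, -, -, -, -, -, -, 460, 848, 917]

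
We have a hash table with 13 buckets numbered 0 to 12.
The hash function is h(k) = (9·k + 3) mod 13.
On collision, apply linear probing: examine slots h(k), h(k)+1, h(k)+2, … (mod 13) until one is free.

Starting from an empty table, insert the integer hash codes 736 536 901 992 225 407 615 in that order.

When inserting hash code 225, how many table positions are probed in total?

736: h=10 -> slot 10
536: h=4 -> slot 4
901: h=0 -> slot 0
992: h=0, probe 0,1 -> slot 1
225: h=0, probe 0,1,2 -> slot 2
407: h=0, probe 0,1,2,3 -> slot 3
615: h=0, probe 0,1,2,3,4,5 -> slot 5
Table: [901, 992, 225, 407, 536, 615, -, -, -, -, 736, -, -]

3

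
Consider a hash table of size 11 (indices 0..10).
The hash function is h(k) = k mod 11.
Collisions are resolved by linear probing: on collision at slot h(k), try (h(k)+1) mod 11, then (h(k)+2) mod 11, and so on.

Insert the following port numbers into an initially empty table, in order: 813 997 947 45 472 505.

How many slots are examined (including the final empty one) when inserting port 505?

5

813: h=10 => slot 10
997: h=7 => slot 7
947: h=1 => slot 1
45: h=1, probe 1,2 => slot 2
472: h=10, probe 10,0 => slot 0
505: h=10, probe 10,0,1,2,3 => slot 3
Table: [472, 947, 45, 505, ., ., ., 997, ., ., 813]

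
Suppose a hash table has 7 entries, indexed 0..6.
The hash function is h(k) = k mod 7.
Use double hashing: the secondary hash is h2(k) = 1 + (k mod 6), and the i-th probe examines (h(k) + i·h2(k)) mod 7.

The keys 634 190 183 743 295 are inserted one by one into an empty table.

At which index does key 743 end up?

Insert 634: h=4, slot 4 empty => index 4.
Insert 190: h=1, slot 1 empty => index 1.
Insert 183: h=1, h2=4, slot 1 occupied => index 5.
Insert 743: h=1, h2=6, slot 1 occupied => index 0.
Insert 295: h=1, h2=2, slot 1 occupied => index 3.
Table: [743, 190, —, 295, 634, 183, —]

0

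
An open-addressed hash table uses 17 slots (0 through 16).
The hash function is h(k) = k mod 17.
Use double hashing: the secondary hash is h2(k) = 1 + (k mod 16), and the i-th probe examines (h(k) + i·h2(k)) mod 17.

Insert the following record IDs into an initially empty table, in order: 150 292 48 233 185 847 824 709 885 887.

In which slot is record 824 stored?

150: h=14 -> slot 14
292: h=3 -> slot 3
48: h=14, h2=1, probe 14,15 -> slot 15
233: h=12 -> slot 12
185: h=15, h2=10, probe 15,8 -> slot 8
847: h=14, h2=16, probe 14,13 -> slot 13
824: h=8, h2=9, probe 8,0 -> slot 0
709: h=12, h2=6, probe 12,1 -> slot 1
885: h=1, h2=6, probe 1,7 -> slot 7
887: h=3, h2=8, probe 3,11 -> slot 11
Table: [824, 709, -, 292, -, -, -, 885, 185, -, -, 887, 233, 847, 150, 48, -]

0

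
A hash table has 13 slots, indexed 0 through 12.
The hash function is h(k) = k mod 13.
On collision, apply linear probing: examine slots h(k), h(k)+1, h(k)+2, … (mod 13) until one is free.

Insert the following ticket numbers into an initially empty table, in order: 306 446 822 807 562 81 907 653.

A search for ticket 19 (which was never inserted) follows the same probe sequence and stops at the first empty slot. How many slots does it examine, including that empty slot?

4

Insert 306: h=7, slot 7 empty → index 7.
Insert 446: h=4, slot 4 empty → index 4.
Insert 822: h=3, slot 3 empty → index 3.
Insert 807: h=1, slot 1 empty → index 1.
Insert 562: h=3, slots 3,4 occupied → index 5.
Insert 81: h=3, slots 3,4,5 occupied → index 6.
Insert 907: h=10, slot 10 empty → index 10.
Insert 653: h=3, slots 3,4,5,6,7 occupied → index 8.
Table: [., 807, ., 822, 446, 562, 81, 306, 653, ., 907, ., .]
Lookup 19: h=6, probe 6,7,8,9 → slot 9 empty, not found.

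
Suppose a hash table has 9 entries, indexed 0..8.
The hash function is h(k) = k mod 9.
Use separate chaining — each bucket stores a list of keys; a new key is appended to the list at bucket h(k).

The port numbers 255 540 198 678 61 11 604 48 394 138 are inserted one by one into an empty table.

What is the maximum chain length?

255 → bucket 3
540 → bucket 0
198 → bucket 0 (collision)
678 → bucket 3 (collision)
61 → bucket 7
11 → bucket 2
604 → bucket 1
48 → bucket 3 (collision)
394 → bucket 7 (collision)
138 → bucket 3 (collision)
Final buckets:
0: 540 -> 198
1: 604
2: 11
3: 255 -> 678 -> 48 -> 138
4: —
5: —
6: —
7: 61 -> 394
8: —

4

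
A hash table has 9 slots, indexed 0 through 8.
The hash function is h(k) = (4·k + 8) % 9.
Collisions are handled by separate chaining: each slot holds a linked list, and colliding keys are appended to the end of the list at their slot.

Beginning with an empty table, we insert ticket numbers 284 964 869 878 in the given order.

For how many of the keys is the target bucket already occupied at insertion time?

284 → bucket 1
964 → bucket 3
869 → bucket 1 (collision)
878 → bucket 1 (collision)
Final buckets:
0: _
1: 284 -> 869 -> 878
2: _
3: 964
4: _
5: _
6: _
7: _
8: _

2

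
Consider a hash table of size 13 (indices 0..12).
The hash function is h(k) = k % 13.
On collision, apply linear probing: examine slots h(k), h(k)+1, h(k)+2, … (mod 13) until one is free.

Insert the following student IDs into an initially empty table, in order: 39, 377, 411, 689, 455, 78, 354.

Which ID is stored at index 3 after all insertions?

Insert 39: h=0, slot 0 empty -> index 0.
Insert 377: h=0, slot 0 occupied -> index 1.
Insert 411: h=8, slot 8 empty -> index 8.
Insert 689: h=0, slots 0,1 occupied -> index 2.
Insert 455: h=0, slots 0,1,2 occupied -> index 3.
Insert 78: h=0, slots 0,1,2,3 occupied -> index 4.
Insert 354: h=3, slots 3,4 occupied -> index 5.
Table: [39, 377, 689, 455, 78, 354, _, _, 411, _, _, _, _]

455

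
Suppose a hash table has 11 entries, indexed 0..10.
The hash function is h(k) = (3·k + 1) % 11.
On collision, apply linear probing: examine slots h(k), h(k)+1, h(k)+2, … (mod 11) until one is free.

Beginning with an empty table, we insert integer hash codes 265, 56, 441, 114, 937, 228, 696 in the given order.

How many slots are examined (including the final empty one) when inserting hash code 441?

Insert 265: h=4, slot 4 empty → index 4.
Insert 56: h=4, slot 4 occupied → index 5.
Insert 441: h=4, slots 4,5 occupied → index 6.
Insert 114: h=2, slot 2 empty → index 2.
Insert 937: h=7, slot 7 empty → index 7.
Insert 228: h=3, slot 3 empty → index 3.
Insert 696: h=10, slot 10 empty → index 10.
Table: [_, _, 114, 228, 265, 56, 441, 937, _, _, 696]

3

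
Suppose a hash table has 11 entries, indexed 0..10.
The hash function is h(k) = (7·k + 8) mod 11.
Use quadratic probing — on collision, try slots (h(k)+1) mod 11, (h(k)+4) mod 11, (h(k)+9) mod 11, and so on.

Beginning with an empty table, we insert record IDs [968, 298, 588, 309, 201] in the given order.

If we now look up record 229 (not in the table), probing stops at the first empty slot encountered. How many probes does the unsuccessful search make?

2

968: h=8 => slot 8
298: h=4 => slot 4
588: h=10 => slot 10
309: h=4, probe 4,5 => slot 5
201: h=7 => slot 7
Table: [-, -, -, -, 298, 309, -, 201, 968, -, 588]
Lookup 229: h=5, probe 5,6 → slot 6 empty, not found.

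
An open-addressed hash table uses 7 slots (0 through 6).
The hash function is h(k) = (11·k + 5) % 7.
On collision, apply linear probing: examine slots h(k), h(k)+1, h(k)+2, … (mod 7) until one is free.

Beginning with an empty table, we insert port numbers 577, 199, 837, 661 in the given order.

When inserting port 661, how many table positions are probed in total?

577 hashes to 3; slot 3 is free -> place at 3.
199 hashes to 3; 3 taken -> place at 4.
837 hashes to 0; slot 0 is free -> place at 0.
661 hashes to 3; 3,4 taken -> place at 5.
Table: [837, _, _, 577, 199, 661, _]

3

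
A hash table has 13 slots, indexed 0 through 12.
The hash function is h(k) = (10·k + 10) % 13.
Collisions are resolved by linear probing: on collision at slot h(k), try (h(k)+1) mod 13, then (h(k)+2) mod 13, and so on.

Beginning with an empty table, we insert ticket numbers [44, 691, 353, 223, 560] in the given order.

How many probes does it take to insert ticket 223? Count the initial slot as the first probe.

3

Insert 44: h=8, slot 8 empty → index 8.
Insert 691: h=4, slot 4 empty → index 4.
Insert 353: h=4, slot 4 occupied → index 5.
Insert 223: h=4, slots 4,5 occupied → index 6.
Insert 560: h=7, slot 7 empty → index 7.
Table: [_, _, _, _, 691, 353, 223, 560, 44, _, _, _, _]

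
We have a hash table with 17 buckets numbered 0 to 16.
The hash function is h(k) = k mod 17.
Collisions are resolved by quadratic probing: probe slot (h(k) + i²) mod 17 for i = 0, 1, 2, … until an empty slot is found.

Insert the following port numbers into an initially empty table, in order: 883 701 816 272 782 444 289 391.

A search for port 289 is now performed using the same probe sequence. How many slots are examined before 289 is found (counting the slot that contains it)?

6

Insert 883: h=16, slot 16 empty => index 16.
Insert 701: h=4, slot 4 empty => index 4.
Insert 816: h=0, slot 0 empty => index 0.
Insert 272: h=0, slot 0 occupied => index 1.
Insert 782: h=0, slots 0,1,4 occupied => index 9.
Insert 444: h=2, slot 2 empty => index 2.
Insert 289: h=0, slots 0,1,4,9,16 occupied => index 8.
Insert 391: h=0, slots 0,1,4,9,16,8,2 occupied => index 15.
Table: [816, 272, 444, ∅, 701, ∅, ∅, ∅, 289, 782, ∅, ∅, ∅, ∅, ∅, 391, 883]
Lookup 289: h=0, probe 0,1,4,9,16,8 → found at 8.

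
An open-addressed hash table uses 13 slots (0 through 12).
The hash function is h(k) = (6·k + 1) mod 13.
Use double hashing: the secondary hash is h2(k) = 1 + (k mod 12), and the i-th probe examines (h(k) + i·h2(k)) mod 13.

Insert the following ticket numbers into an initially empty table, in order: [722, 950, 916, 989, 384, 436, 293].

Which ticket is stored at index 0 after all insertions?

722: h=4 -> slot 4
950: h=7 -> slot 7
916: h=11 -> slot 11
989: h=7, h2=6, probe 7,0 -> slot 0
384: h=4, h2=1, probe 4,5 -> slot 5
436: h=4, h2=5, probe 4,9 -> slot 9
293: h=4, h2=6, probe 4,10 -> slot 10
Table: [989, ∅, ∅, ∅, 722, 384, ∅, 950, ∅, 436, 293, 916, ∅]

989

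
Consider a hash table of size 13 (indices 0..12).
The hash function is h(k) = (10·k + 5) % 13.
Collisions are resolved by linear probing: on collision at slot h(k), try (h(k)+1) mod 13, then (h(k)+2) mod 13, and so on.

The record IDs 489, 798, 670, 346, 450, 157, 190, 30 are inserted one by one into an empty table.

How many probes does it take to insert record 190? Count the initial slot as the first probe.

5

489 hashes to 7; slot 7 is free -> place at 7.
798 hashes to 3; slot 3 is free -> place at 3.
670 hashes to 10; slot 10 is free -> place at 10.
346 hashes to 7; 7 taken -> place at 8.
450 hashes to 7; 7,8 taken -> place at 9.
157 hashes to 2; slot 2 is free -> place at 2.
190 hashes to 7; 7,8,9,10 taken -> place at 11.
30 hashes to 6; slot 6 is free -> place at 6.
Table: [., ., 157, 798, ., ., 30, 489, 346, 450, 670, 190, .]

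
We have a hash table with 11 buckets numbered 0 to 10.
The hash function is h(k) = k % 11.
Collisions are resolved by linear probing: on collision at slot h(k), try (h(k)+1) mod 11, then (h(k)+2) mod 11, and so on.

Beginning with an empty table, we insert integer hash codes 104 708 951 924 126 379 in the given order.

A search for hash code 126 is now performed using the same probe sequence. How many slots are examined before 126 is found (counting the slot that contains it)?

3

Insert 104: h=5, slot 5 empty -> index 5.
Insert 708: h=4, slot 4 empty -> index 4.
Insert 951: h=5, slot 5 occupied -> index 6.
Insert 924: h=0, slot 0 empty -> index 0.
Insert 126: h=5, slots 5,6 occupied -> index 7.
Insert 379: h=5, slots 5,6,7 occupied -> index 8.
Table: [924, —, —, —, 708, 104, 951, 126, 379, —, —]
Lookup 126: h=5, probe 5,6,7 → found at 7.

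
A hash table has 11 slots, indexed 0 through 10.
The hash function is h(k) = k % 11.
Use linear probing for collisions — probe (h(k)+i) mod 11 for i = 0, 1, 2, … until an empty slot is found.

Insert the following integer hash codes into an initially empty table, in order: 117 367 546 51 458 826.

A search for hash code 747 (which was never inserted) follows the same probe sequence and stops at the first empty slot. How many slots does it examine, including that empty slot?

2

117: h=7 => slot 7
367: h=4 => slot 4
546: h=7, probe 7,8 => slot 8
51: h=7, probe 7,8,9 => slot 9
458: h=7, probe 7,8,9,10 => slot 10
826: h=1 => slot 1
Table: [-, 826, -, -, 367, -, -, 117, 546, 51, 458]
Lookup 747: h=10, probe 10,0 → slot 0 empty, not found.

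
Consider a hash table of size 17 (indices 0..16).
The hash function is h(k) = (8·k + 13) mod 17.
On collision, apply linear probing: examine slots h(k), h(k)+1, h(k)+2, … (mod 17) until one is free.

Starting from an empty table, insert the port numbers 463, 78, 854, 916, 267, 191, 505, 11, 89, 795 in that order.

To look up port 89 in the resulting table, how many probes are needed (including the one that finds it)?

5

Insert 463: h=11, slot 11 empty -> index 11.
Insert 78: h=8, slot 8 empty -> index 8.
Insert 854: h=11, slot 11 occupied -> index 12.
Insert 916: h=14, slot 14 empty -> index 14.
Insert 267: h=7, slot 7 empty -> index 7.
Insert 191: h=11, slots 11,12 occupied -> index 13.
Insert 505: h=7, slots 7,8 occupied -> index 9.
Insert 11: h=16, slot 16 empty -> index 16.
Insert 89: h=11, slots 11,12,13,14 occupied -> index 15.
Insert 795: h=15, slots 15,16 occupied -> index 0.
Table: [795, -, -, -, -, -, -, 267, 78, 505, -, 463, 854, 191, 916, 89, 11]
Lookup 89: h=11, probe 11,12,13,14,15 → found at 15.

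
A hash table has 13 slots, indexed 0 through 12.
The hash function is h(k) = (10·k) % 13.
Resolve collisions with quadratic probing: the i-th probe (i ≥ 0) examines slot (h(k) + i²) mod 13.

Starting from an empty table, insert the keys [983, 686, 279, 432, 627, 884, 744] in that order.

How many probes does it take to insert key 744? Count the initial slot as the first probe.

5

983: h=2 -> slot 2
686: h=9 -> slot 9
279: h=8 -> slot 8
432: h=4 -> slot 4
627: h=4, probe 4,5 -> slot 5
884: h=0 -> slot 0
744: h=4, probe 4,5,8,0,7 -> slot 7
Table: [884, ∅, 983, ∅, 432, 627, ∅, 744, 279, 686, ∅, ∅, ∅]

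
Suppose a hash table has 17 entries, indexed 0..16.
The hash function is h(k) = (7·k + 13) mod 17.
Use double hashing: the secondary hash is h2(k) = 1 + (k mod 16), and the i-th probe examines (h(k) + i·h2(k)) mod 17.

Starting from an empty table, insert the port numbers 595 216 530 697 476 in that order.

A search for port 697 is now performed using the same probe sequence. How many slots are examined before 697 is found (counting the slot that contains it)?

2

595: h=13 -> slot 13
216: h=12 -> slot 12
530: h=0 -> slot 0
697: h=13, h2=10, probe 13,6 -> slot 6
476: h=13, h2=13, probe 13,9 -> slot 9
Table: [530, ., ., ., ., ., 697, ., ., 476, ., ., 216, 595, ., ., .]
Lookup 697: h=13, h2=10, probe 13,6 → found at 6.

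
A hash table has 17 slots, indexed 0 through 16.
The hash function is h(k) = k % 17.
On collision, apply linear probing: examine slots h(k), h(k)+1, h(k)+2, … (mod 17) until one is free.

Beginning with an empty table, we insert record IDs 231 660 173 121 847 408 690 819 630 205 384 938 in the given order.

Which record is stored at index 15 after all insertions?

847

231: h=10 => slot 10
660: h=14 => slot 14
173: h=3 => slot 3
121: h=2 => slot 2
847: h=14, probe 14,15 => slot 15
408: h=0 => slot 0
690: h=10, probe 10,11 => slot 11
819: h=3, probe 3,4 => slot 4
630: h=1 => slot 1
205: h=1, probe 1,2,3,4,5 => slot 5
384: h=10, probe 10,11,12 => slot 12
938: h=3, probe 3,4,5,6 => slot 6
Table: [408, 630, 121, 173, 819, 205, 938, -, -, -, 231, 690, 384, -, 660, 847, -]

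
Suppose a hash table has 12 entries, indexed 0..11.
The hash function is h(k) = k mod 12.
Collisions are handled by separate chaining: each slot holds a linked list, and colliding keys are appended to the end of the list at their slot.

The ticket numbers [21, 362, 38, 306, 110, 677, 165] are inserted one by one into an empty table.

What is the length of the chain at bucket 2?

3

21 -> bucket 9
362 -> bucket 2
38 -> bucket 2 (collision)
306 -> bucket 6
110 -> bucket 2 (collision)
677 -> bucket 5
165 -> bucket 9 (collision)
Final buckets:
0: ∅
1: ∅
2: 362 -> 38 -> 110
3: ∅
4: ∅
5: 677
6: 306
7: ∅
8: ∅
9: 21 -> 165
10: ∅
11: ∅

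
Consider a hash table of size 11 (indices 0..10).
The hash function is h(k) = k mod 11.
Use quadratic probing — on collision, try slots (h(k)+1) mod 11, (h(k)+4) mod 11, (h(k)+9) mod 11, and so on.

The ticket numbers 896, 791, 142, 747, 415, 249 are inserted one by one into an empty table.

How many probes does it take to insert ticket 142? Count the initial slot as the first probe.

2

896 hashes to 5; slot 5 is free -> place at 5.
791 hashes to 10; slot 10 is free -> place at 10.
142 hashes to 10; 10 taken -> place at 0.
747 hashes to 10; 10,0 taken -> place at 3.
415 hashes to 8; slot 8 is free -> place at 8.
249 hashes to 7; slot 7 is free -> place at 7.
Table: [142, ∅, ∅, 747, ∅, 896, ∅, 249, 415, ∅, 791]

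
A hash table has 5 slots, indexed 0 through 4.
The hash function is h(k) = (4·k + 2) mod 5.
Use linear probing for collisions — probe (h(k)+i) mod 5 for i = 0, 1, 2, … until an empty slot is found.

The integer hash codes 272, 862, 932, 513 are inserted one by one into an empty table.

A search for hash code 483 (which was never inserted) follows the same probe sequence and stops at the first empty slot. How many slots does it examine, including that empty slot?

272: h=0 → slot 0
862: h=0, probe 0,1 → slot 1
932: h=0, probe 0,1,2 → slot 2
513: h=4 → slot 4
Table: [272, 862, 932, -, 513]
Lookup 483: h=4, probe 4,0,1,2,3 → slot 3 empty, not found.

5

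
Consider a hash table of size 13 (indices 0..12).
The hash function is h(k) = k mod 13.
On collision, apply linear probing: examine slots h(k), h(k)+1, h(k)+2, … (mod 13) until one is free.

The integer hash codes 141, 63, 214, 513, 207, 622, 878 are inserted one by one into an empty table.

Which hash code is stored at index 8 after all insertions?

878

141: h=11 -> slot 11
63: h=11, probe 11,12 -> slot 12
214: h=6 -> slot 6
513: h=6, probe 6,7 -> slot 7
207: h=12, probe 12,0 -> slot 0
622: h=11, probe 11,12,0,1 -> slot 1
878: h=7, probe 7,8 -> slot 8
Table: [207, 622, -, -, -, -, 214, 513, 878, -, -, 141, 63]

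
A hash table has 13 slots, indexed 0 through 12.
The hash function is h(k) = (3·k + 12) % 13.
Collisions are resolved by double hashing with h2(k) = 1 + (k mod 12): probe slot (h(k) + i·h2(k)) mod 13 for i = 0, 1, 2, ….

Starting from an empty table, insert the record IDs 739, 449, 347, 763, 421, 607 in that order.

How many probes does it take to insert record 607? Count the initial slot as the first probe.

Insert 739: h=6, slot 6 empty -> index 6.
Insert 449: h=7, slot 7 empty -> index 7.
Insert 347: h=0, slot 0 empty -> index 0.
Insert 763: h=0, h2=8, slot 0 occupied -> index 8.
Insert 421: h=1, slot 1 empty -> index 1.
Insert 607: h=0, h2=8, slots 0,8 occupied -> index 3.
Table: [347, 421, ∅, 607, ∅, ∅, 739, 449, 763, ∅, ∅, ∅, ∅]

3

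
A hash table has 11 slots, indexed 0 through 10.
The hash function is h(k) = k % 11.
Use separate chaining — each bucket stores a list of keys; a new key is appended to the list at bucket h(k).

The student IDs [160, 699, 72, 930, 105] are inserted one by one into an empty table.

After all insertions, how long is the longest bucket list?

5

Insert 160: h=6, bucket 6 empty → new chain.
Insert 699: h=6, bucket 6 nonempty → append to chain.
Insert 72: h=6, bucket 6 nonempty → append to chain.
Insert 930: h=6, bucket 6 nonempty → append to chain.
Insert 105: h=6, bucket 6 nonempty → append to chain.
Final buckets:
0: —
1: —
2: —
3: —
4: —
5: —
6: 160 -> 699 -> 72 -> 930 -> 105
7: —
8: —
9: —
10: —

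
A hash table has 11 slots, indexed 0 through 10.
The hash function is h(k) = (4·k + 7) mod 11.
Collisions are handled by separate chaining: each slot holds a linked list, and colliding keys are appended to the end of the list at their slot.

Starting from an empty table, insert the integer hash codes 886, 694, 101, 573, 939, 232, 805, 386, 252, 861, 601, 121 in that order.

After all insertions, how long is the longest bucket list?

Insert 886: h=9, bucket 9 empty -> new chain.
Insert 694: h=0, bucket 0 empty -> new chain.
Insert 101: h=4, bucket 4 empty -> new chain.
Insert 573: h=0, bucket 0 nonempty -> append to chain.
Insert 939: h=1, bucket 1 empty -> new chain.
Insert 232: h=0, bucket 0 nonempty -> append to chain.
Insert 805: h=4, bucket 4 nonempty -> append to chain.
Insert 386: h=0, bucket 0 nonempty -> append to chain.
Insert 252: h=3, bucket 3 empty -> new chain.
Insert 861: h=8, bucket 8 empty -> new chain.
Insert 601: h=2, bucket 2 empty -> new chain.
Insert 121: h=7, bucket 7 empty -> new chain.
Final buckets:
0: 694 -> 573 -> 232 -> 386
1: 939
2: 601
3: 252
4: 101 -> 805
5: .
6: .
7: 121
8: 861
9: 886
10: .

4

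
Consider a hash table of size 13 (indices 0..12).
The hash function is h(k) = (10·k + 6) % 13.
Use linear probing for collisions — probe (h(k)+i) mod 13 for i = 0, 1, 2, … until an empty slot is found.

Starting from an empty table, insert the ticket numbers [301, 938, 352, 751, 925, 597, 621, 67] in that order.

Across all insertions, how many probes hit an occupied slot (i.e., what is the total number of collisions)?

14

301 hashes to 0; slot 0 is free → place at 0.
938 hashes to 0; 0 taken → place at 1.
352 hashes to 3; slot 3 is free → place at 3.
751 hashes to 2; slot 2 is free → place at 2.
925 hashes to 0; 0,1,2,3 taken → place at 4.
597 hashes to 9; slot 9 is free → place at 9.
621 hashes to 2; 2,3,4 taken → place at 5.
67 hashes to 0; 0,1,2,3,4,5 taken → place at 6.
Table: [301, 938, 751, 352, 925, 621, 67, -, -, 597, -, -, -]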